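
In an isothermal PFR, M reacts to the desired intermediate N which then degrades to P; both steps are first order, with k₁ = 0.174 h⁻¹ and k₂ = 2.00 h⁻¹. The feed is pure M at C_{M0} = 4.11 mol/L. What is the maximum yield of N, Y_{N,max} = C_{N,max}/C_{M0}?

At the optimum, C_{N,max}/C_{M0} = (k₁/k₂)^[k₂/(k₂−k₁)].
= (0.174/2.00)^(2.00/(2.00−0.174)) = (0.08700)^(1.095) = 0.06894.

0.0689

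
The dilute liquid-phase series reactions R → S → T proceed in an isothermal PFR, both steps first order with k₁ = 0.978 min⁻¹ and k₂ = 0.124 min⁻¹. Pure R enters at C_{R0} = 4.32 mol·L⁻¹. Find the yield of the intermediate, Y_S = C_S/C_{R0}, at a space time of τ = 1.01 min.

For first-order series with pure R initially, C_S(τ) = k₁C_{R0}/(k₂−k₁)·(e^(−k₁τ) − e^(−k₂τ)).
e^(−k₁τ) = e^(−0.978×1.01) = e^(−0.9878) = 0.3724; e^(−k₂τ) = e^(−0.1252) = 0.8823.
C_S = 0.978×4.32/(0.124−0.978) × (0.3724−0.8823) = (-4.947)×(-0.5099) = 2.523 mol·L⁻¹.
Y_S = C_S/C_{R0} = 2.523/4.32 = 0.584.

0.584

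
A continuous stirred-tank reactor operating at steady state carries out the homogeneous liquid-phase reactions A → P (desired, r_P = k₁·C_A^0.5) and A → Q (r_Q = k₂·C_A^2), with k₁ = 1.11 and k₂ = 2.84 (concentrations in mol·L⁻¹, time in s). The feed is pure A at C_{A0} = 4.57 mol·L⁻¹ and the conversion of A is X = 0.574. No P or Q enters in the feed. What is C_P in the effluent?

Exit C_A = C_{A0}(1−X) = 4.57×0.426 = 1.947 mol·L⁻¹.
A CSTR operates uniformly at the exit composition, giving r_P = 1.549 and r_Q = 10.76 (each k·C_A^n at C_A = 1.947).
Fraction of consumed A going to P: r_P/(r_P+r_Q) = 0.1258.
C_P = 0.1258·C_{A0}·X = 0.1258×4.57×0.574 = 0.330 mol·L⁻¹.

0.330 mol·L⁻¹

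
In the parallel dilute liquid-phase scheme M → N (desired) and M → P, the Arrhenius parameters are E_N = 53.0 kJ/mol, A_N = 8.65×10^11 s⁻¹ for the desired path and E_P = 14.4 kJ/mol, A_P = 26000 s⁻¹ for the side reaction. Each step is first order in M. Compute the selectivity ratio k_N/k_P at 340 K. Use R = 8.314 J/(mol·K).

39.1

Since both paths have the same order in M, the concentration cancels and S_{N/P} = k_N/k_P = (A_N/A_P)·exp[(E_P−E_N)/(RT)].
(E_P−E_N)/(RT) = (14.4−53.0)×10³/(8.314×340) = -38600/2827 = -13.66.
k_N/k_P = (8.65×10^11/26000)·exp(-13.66) = 3.327×10^7 × 1.174×10^-6 = 39.1.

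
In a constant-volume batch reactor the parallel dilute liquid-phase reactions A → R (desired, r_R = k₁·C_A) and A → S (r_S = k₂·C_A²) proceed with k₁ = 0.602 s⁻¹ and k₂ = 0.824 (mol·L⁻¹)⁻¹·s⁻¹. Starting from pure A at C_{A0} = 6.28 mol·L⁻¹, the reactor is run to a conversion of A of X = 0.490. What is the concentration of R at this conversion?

C_A = C_{A0}(1−X) = 3.203 mol·L⁻¹.
Along a PFR/batch, dC_R/dC_A = −r_R/(r_R+r_S) = −k₁/(k₁+k₂·C_A).
Integrating from C_{A0} to C_A: C_R = (0.602/0.824)·ln[(0.602+0.824·6.28)/(0.602+0.824·3.20)] = 0.7306·ln(5.777/3.241) = 0.4222 mol·L⁻¹.

0.422 mol·L⁻¹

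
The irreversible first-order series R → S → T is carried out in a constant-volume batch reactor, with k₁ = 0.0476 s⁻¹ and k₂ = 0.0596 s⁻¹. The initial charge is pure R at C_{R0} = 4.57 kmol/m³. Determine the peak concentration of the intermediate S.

At the optimum, C_{S,max}/C_{R0} = (k₁/k₂)^[k₂/(k₂−k₁)].
= (0.0476/0.0596)^(0.0596/(0.0596−0.0476)) = (0.7987)^(4.967) = 0.3274.
C_{S,max} = 0.3274×4.57 = 1.50 kmol/m³.

1.50 kmol/m³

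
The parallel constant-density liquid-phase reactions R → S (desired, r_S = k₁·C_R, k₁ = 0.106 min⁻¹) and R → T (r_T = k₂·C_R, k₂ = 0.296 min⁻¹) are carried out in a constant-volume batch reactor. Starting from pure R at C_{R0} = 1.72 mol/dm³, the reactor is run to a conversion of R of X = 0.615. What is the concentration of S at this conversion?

C_R = C_{R0}(1−X) = 0.6622 mol/dm³.
Both paths are first order in R, so the instantaneous fraction to S is constant: dC_S/d(−C_R) = k₁/(k₁+k₂) = 0.2637.
C_S = 0.2637·(C_{R0}−C_R) = 0.2637×1.058 = 0.279 mol/dm³.

0.279 mol/dm³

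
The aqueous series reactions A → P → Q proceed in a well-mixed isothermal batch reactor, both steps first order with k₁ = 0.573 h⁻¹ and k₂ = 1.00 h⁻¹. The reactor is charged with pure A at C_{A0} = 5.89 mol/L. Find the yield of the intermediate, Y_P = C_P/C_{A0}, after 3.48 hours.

Solving the coupled first-order balances gives C_P(t) = [k₁/(k₂−k₁)]·C_{A0}·(e^(−k₁t) − e^(−k₂t)).
e^(−k₁t) = e^(−0.573×3.48) = e^(−1.994) = 0.1361; e^(−k₂t) = e^(−3.480) = 0.03081.
C_P = 0.573×5.89/(1.00−0.573) × (0.1361−0.03081) = 7.904×0.1053 = 0.8326 mol/L.
Y_P = C_P/C_{A0} = 0.8326/5.89 = 0.141.

0.141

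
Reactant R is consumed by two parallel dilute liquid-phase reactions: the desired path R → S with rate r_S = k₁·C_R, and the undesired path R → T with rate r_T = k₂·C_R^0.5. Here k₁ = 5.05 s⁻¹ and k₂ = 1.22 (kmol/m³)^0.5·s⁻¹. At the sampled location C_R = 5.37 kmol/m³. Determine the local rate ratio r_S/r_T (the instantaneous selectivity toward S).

S_{S/T} = r_S/r_T = (k₁·C_R)/(k₂·C_R^0.5) = (k₁/k₂)·C_R^0.5.
= (5.05×5.370) / (1.22×5.370^0.5) = 27.12/2.827 = 9.59.
Since the desired path is higher order in R, keeping C_R high (PFR or concentrated feed) favours S.

9.59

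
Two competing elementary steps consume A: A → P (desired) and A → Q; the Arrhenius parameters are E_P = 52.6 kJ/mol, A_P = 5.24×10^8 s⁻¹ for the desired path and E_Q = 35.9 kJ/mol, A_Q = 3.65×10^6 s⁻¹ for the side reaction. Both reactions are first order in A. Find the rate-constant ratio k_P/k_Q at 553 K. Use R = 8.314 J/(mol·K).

With equal orders, S_{P/Q} = k_P/k_Q = (A_P/A_Q)·exp[(E_Q−E_P)/(RT)].
(E_Q−E_P)/(RT) = (35.9−52.6)×10³/(8.314×553) = -16700/4598 = -3.632.
k_P/k_Q = (5.24×10^8/3.65×10^6)·exp(-3.632) = 143.6 × 0.02646 = 3.80.

3.80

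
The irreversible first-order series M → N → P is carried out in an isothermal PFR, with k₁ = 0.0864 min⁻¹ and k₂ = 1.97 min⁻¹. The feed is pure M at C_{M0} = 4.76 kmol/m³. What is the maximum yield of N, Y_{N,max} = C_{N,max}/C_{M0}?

0.0380

At the optimum, C_{N,max}/C_{M0} = (k₁/k₂)^[k₂/(k₂−k₁)].
= (0.0864/1.97)^(1.97/(1.97−0.0864)) = (0.04386)^(1.046) = 0.03800.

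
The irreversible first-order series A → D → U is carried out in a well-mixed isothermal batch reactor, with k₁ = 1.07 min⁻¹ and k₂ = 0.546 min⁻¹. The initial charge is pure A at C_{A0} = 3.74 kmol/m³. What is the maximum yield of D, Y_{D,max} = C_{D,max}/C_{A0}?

0.496

At the optimum, C_{D,max}/C_{A0} = (k₁/k₂)^[k₂/(k₂−k₁)].
= (1.07/0.546)^(0.546/(0.546−1.07)) = (1.960)^(-1.042) = 0.4961.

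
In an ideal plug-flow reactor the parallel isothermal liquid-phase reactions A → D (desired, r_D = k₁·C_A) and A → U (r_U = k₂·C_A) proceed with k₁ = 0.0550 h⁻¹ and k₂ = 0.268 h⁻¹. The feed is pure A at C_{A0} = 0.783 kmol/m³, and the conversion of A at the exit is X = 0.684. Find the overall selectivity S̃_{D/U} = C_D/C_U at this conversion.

0.205

C_A = C_{A0}(1−X) = 0.2474 kmol/m³.
Both paths are first order in A, so the instantaneous fraction to D is constant: dC_D/d(−C_A) = k₁/(k₁+k₂) = 0.1703.
C_D = 0.1703·(C_{A0}−C_A) = 0.1703×0.5356 = 0.0912 kmol/m³.
C_U = (C_{A0}−C_A)−C_D = 0.4444 kmol/m³; S̃_{D/U} = 0.09120/0.4444 = 0.205.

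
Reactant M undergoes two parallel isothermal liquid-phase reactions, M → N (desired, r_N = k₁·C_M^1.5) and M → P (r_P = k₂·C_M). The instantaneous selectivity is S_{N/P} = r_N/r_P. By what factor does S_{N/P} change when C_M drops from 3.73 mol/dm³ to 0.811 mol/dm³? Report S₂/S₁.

S_{N/P} = (k₁/k₂)·C_M^0.5, so S₂/S₁ = (C_{M,2}/C_{M,1})^0.5.
= (0.811/3.73)^0.5 = (0.2174)^0.5 = 0.466.

0.466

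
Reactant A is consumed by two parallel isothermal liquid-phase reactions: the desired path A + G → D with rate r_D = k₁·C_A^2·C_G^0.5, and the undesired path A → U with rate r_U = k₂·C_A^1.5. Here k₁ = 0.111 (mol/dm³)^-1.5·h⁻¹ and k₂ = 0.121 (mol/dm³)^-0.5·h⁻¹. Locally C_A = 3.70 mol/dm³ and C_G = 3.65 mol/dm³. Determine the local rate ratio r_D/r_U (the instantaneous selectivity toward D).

S_{D/U} = r_D/r_U = (k₁·C_A^2·C_G^0.5)/(k₂·C_A^1.5) = (k₁/k₂)·C_A^0.5·C_G^0.5.
= (0.111×3.700^2×3.650^0.5) / (0.121×3.700^1.5) = 2.903/0.8612 = 3.37.
Since the desired path is higher order in A, keeping C_A high (PFR or concentrated feed) favours D.

3.37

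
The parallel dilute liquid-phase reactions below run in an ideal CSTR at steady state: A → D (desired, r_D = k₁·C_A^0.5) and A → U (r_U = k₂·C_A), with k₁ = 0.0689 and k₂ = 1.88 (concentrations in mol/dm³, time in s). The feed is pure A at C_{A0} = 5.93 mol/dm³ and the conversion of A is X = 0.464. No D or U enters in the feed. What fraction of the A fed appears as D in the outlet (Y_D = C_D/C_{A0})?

0.00935

Exit C_A = C_{A0}(1−X) = 5.93×0.536 = 3.178 mol/dm³.
In a CSTR the entire volume is at exit conditions, so r_D = 0.0689×3.178^0.5 = 0.1228 and r_U = 1.88×3.178 = 5.976.
Fraction of consumed A going to D: r_D/(r_D+r_U) = 0.02014.
C_D = 0.02014·C_{A0}·X = 0.02014×5.93×0.464 = 0.0554 mol/dm³; Y_D = C_D/C_{A0} = 0.00935.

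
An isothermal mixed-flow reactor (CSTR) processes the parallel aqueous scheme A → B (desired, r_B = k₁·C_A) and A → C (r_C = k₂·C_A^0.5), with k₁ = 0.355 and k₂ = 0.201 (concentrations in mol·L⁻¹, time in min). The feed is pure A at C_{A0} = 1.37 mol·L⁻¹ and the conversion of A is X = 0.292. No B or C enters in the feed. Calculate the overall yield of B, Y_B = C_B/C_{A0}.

0.185

Exit C_A = C_{A0}(1−X) = 1.37×0.708 = 0.9700 mol·L⁻¹.
Rates in a CSTR are evaluated at the outlet concentration: r_B = 0.355×0.9700 = 0.3443, r_C = 0.201×0.9700^0.5 = 0.1980.
Fraction of consumed A going to B: r_B/(r_B+r_C) = 0.6350.
C_B = 0.6350·C_{A0}·X = 0.6350×1.37×0.292 = 0.254 mol·L⁻¹; Y_B = C_B/C_{A0} = 0.185.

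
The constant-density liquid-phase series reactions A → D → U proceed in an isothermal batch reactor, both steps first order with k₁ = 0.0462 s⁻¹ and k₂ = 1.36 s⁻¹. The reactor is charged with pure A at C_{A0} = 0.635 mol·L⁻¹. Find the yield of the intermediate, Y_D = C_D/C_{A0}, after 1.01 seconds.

For first-order series with pure A initially, C_D(t) = k₁C_{A0}/(k₂−k₁)·(e^(−k₁t) − e^(−k₂t)).
e^(−k₁t) = e^(−0.0462×1.01) = e^(−0.04666) = 0.9544; e^(−k₂t) = e^(−1.374) = 0.2532.
C_D = 0.0462×0.635/(1.36−0.0462) × (0.9544−0.2532) = 0.02233×0.7012 = 0.01566 mol·L⁻¹.
Y_D = C_D/C_{A0} = 0.01566/0.635 = 0.0247.

0.0247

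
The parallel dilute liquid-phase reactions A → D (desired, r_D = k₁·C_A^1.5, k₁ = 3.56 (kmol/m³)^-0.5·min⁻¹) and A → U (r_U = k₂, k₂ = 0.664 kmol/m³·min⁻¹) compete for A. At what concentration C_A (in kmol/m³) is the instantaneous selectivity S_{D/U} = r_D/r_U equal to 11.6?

1.67 kmol/m³

S_{D/U} = (k₁/k₂)·C_A^1.5 ⇒ C_A = (S·k₂/k₁)^(1/1.5).
= (11.6×0.664/3.56)^(0.6667) = (2.164)^(0.6667) = 1.67 kmol/m³.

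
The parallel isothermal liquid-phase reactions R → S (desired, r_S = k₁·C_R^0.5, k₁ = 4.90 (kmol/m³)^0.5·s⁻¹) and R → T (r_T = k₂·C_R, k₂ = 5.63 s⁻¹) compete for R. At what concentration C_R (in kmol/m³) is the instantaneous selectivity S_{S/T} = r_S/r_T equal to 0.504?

2.98 kmol/m³

S_{S/T} = (k₁/k₂)·C_R^-0.5 ⇒ C_R = (S·k₂/k₁)^(-2).
= (0.504×5.63/4.90)^(-2) = (0.5791)^(-2) = 2.98 kmol/m³.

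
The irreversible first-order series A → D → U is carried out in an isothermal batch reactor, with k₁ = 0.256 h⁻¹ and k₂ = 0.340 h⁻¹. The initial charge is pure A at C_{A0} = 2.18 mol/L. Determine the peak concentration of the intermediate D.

Evaluating C_D at t_opt = ln(k₂/k₁)/(k₂−k₁) gives C_{D,max}/C_{A0} = (k₁/k₂)^[k₂/(k₂−k₁)].
= (0.256/0.340)^(0.340/(0.340−0.256)) = (0.7529)^(4.048) = 0.3171.
C_{D,max} = 0.3171×2.18 = 0.691 mol/L.

0.691 mol/L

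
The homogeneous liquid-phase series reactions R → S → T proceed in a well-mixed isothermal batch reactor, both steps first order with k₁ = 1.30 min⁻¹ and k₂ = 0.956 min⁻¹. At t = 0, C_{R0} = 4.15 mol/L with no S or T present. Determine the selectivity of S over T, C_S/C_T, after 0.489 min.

3.53

The intermediate concentration in a first-order A→B→C sequence is C_S = k₁C_{R0}(e^(−k₁t) − e^(−k₂t))/(k₂−k₁).
e^(−k₁t) = e^(−1.30×0.489) = e^(−0.6357) = 0.5296; e^(−k₂t) = e^(−0.4675) = 0.6266.
C_S = 1.30×4.15/(0.956−1.30) × (0.5296−0.6266) = (-15.68)×(-0.09701) = 1.521 mol/L.
C_R = C_{R0}e^(−k₁t) = 2.198 mol/L, so C_T = C_{R0}−C_R−C_S = 0.4309 mol/L; C_S/C_T = 3.53.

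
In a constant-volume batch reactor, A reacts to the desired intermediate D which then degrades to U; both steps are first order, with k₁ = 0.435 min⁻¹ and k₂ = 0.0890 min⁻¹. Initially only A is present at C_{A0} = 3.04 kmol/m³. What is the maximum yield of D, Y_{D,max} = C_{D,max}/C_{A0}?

0.665

Evaluating C_D at t_opt = ln(k₂/k₁)/(k₂−k₁) gives C_{D,max}/C_{A0} = (k₁/k₂)^[k₂/(k₂−k₁)].
= (0.435/0.0890)^(0.0890/(0.0890−0.435)) = (4.888)^(-0.2572) = 0.6649.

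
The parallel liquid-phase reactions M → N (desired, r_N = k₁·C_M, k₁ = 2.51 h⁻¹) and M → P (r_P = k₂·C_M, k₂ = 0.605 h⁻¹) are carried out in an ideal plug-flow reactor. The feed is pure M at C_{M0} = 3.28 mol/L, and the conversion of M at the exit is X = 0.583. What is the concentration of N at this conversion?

C_M = C_{M0}(1−X) = 1.368 mol/L.
Both paths are first order in M, so the instantaneous fraction to N is constant: dC_N/d(−C_M) = k₁/(k₁+k₂) = 0.8058.
C_N = 0.8058·(C_{M0}−C_M) = 0.8058×1.912 = 1.54 mol/L.

1.54 mol/L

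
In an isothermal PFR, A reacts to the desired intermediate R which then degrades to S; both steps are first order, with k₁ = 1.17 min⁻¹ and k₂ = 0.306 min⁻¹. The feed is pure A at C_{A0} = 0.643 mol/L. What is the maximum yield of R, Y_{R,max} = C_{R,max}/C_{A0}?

0.622

Evaluating C_R at τ_opt = ln(k₂/k₁)/(k₂−k₁) gives C_{R,max}/C_{A0} = (k₁/k₂)^[k₂/(k₂−k₁)].
= (1.17/0.306)^(0.306/(0.306−1.17)) = (3.824)^(-0.3542) = 0.6219.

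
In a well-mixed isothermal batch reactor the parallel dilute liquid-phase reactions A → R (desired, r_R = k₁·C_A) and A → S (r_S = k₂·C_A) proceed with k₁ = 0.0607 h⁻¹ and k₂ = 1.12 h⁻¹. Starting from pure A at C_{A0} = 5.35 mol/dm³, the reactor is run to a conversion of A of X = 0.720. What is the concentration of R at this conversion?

C_A = C_{A0}(1−X) = 1.498 mol/dm³.
Both paths are first order in A, so the instantaneous fraction to R is constant: dC_R/d(−C_A) = k₁/(k₁+k₂) = 0.05141.
C_R = 0.05141·(C_{A0}−C_A) = 0.05141×3.852 = 0.198 mol/dm³.

0.198 mol/dm³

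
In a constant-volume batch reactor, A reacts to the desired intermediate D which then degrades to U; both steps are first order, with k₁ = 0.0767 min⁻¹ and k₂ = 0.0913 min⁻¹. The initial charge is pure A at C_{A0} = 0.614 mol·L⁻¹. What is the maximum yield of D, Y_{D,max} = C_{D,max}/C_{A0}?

For a first-order series the maximum intermediate yield is C_{D,max}/C_{A0} = (k₁/k₂)^[k₂/(k₂−k₁)].
= (0.0767/0.0913)^(0.0913/(0.0913−0.0767)) = (0.8401)^(6.253) = 0.3363.

0.336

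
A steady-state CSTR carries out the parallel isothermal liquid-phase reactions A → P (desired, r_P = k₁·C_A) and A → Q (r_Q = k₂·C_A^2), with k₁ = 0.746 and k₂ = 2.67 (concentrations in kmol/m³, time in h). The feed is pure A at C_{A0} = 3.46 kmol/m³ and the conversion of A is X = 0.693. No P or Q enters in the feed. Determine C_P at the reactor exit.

Exit C_A = C_{A0}(1−X) = 3.46×0.307 = 1.062 kmol/m³.
A CSTR operates uniformly at the exit composition, giving r_P = 0.7924 and r_Q = 3.013 (each k·C_A^n at C_A = 1.062).
Fraction of consumed A going to P: r_P/(r_P+r_Q) = 0.2083.
C_P = 0.2083·C_{A0}·X = 0.2083×3.46×0.693 = 0.499 kmol/m³.

0.499 kmol/m³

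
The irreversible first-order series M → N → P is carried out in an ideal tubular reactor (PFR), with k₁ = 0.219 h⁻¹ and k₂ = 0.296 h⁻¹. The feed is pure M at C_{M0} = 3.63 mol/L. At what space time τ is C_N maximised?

3.91 h

For first-order series the maximum of C_N occurs at τ_opt = ln(k₂/k₁)/(k₂−k₁).
= ln(0.296/0.219)/(0.296−0.219) = ln(1.352)/0.07700 = 0.3013/0.07700 = 3.91 h.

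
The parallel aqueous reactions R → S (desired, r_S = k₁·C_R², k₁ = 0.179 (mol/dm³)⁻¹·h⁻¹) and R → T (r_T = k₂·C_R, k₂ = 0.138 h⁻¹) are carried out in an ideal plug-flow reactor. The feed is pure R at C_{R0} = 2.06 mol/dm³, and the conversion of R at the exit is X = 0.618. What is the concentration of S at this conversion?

C_R = C_{R0}(1−X) = 0.7869 mol/dm³.
Along a PFR/batch, dC_T/dC_R = −r_T/(r_S+r_T) = −k₂/(k₂+k₁·C_R).
Integrating from C_{R0} to C_R: C_T = (0.138/0.179)·ln[(0.138+0.179·2.06)/(0.138+0.179·0.787)] = 0.7709·ln(0.5067/0.2789) = 0.4605 mol/dm³.
Then C_S = (C_{R0}−C_R) − C_T = 1.273 − 0.4605 = 0.8126 mol/dm³.

0.813 mol/dm³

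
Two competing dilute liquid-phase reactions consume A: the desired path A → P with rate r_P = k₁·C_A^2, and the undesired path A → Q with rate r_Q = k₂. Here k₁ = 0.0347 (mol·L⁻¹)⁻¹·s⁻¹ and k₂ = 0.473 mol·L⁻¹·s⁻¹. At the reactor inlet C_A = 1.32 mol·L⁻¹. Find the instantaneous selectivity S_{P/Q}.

S_{P/Q} = r_P/r_Q = (k₁·C_A^2)/(k₂) = (k₁/k₂)·C_A^2.
= (0.0347×1.320^2) / (0.473) = 0.06046/0.4730 = 0.128.
Since the desired path is higher order in A, keeping C_A high (PFR or concentrated feed) favours P.

0.128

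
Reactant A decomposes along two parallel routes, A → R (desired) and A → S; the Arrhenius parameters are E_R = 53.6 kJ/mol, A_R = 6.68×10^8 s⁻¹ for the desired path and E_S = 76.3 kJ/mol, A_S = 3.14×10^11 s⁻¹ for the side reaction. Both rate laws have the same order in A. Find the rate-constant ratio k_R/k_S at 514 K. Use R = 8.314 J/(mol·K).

0.431

k_R/k_S = (A_R/A_S)·exp[−(E_R−E_S)/(RT)] = (A_R/A_S)·exp[(E_S−E_R)/(RT)].
(E_S−E_R)/(RT) = (76.3−53.6)×10³/(8.314×514) = 22700/4273 = 5.312.
k_R/k_S = (6.68×10^8/3.14×10^11)·exp(5.312) = 0.002127 × 202.7 = 0.431.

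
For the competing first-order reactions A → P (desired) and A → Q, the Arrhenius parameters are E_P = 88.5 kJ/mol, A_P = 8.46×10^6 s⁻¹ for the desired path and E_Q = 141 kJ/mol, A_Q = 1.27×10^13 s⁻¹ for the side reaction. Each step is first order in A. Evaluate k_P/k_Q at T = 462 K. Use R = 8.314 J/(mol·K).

k_P/k_Q = (A_P/A_Q)·exp[−(E_P−E_Q)/(RT)] = (A_P/A_Q)·exp[(E_Q−E_P)/(RT)].
(E_Q−E_P)/(RT) = (141−88.5)×10³/(8.314×462) = 52500/3841 = 13.67.
k_P/k_Q = (8.46×10^6/1.27×10^13)·exp(13.67) = 6.661×10^-7 × 8.629×10^5 = 0.575.

0.575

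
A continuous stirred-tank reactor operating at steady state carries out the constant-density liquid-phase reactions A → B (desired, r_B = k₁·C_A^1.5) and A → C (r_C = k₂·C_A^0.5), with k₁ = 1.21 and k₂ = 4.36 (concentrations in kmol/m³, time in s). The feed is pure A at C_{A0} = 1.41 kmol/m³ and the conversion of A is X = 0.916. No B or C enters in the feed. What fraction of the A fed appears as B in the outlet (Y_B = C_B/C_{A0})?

0.0292

Exit C_A = C_{A0}(1−X) = 1.41×0.0840 = 0.1184 kmol/m³.
In a CSTR the entire volume is at exit conditions, so r_B = 1.21×0.1184^1.5 = 0.04932 and r_C = 4.36×0.1184^0.5 = 1.500.
Fraction of consumed A going to B: r_B/(r_B+r_C) = 0.03182.
C_B = 0.03182·C_{A0}·X = 0.03182×1.41×0.916 = 0.0411 kmol/m³; Y_B = C_B/C_{A0} = 0.0292.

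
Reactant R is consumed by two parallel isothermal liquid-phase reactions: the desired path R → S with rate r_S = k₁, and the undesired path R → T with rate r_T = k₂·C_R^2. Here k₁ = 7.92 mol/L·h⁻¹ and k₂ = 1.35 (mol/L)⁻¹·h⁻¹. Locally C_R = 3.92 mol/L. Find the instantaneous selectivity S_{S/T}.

0.382

S_{S/T} = r_S/r_T = (k₁)/(k₂·C_R^2) = (k₁/k₂)·C_R^-2.
= (7.92) / (1.35×3.920^2) = 7.920/20.74 = 0.382.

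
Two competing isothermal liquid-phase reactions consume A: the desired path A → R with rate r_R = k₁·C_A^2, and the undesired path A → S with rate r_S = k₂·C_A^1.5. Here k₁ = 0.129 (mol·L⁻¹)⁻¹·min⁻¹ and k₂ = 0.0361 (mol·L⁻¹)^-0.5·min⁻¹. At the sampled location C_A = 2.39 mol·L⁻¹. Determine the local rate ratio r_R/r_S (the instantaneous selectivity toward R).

5.52

S_{R/S} = r_R/r_S = (k₁·C_A^2)/(k₂·C_A^1.5) = (k₁/k₂)·C_A^0.5.
= (0.129×2.390^2) / (0.0361×2.390^1.5) = 0.7369/0.1334 = 5.52.
Since the desired path is higher order in A, keeping C_A high (PFR or concentrated feed) favours R.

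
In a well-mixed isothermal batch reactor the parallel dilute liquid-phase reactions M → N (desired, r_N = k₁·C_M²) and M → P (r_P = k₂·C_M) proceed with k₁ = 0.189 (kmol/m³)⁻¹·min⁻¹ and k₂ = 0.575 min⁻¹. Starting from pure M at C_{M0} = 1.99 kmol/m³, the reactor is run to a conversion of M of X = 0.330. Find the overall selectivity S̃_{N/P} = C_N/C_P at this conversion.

C_M = C_{M0}(1−X) = 1.333 kmol/m³.
Along a PFR/batch, dC_P/dC_M = −r_P/(r_N+r_P) = −k₂/(k₂+k₁·C_M).
Integrating from C_{M0} to C_M: C_P = (0.575/0.189)·ln[(0.575+0.189·1.99)/(0.575+0.189·1.33)] = 3.042·ln(0.9511/0.8270) = 0.4254 kmol/m³.
Then C_N = (C_{M0}−C_M) − C_P = 0.6567 − 0.4254 = 0.2313 kmol/m³.
S̃_{N/P} = C_N/C_P = 0.2313/0.4254 = 0.544.

0.544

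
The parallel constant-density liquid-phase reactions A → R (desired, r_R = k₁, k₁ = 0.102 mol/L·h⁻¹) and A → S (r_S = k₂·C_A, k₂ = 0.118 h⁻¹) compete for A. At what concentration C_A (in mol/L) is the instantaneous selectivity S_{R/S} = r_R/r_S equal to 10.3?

S_{R/S} = (k₁/k₂)·C_A⁻¹ ⇒ C_A = (S·k₂/k₁)^(-1).
= (10.3×0.118/0.102)^(-1) = (11.92)^(-1) = 0.0839 mol/L.

0.0839 mol/L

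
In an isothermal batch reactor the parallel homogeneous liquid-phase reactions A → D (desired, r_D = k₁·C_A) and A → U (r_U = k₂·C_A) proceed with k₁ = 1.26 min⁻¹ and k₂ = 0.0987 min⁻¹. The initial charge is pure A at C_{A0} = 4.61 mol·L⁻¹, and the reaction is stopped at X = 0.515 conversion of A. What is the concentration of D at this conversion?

2.20 mol·L⁻¹

C_A = C_{A0}(1−X) = 2.236 mol·L⁻¹.
Both paths are first order in A, so the instantaneous fraction to D is constant: dC_D/d(−C_A) = k₁/(k₁+k₂) = 0.9274.
C_D = 0.9274·(C_{A0}−C_A) = 0.9274×2.374 = 2.20 mol·L⁻¹.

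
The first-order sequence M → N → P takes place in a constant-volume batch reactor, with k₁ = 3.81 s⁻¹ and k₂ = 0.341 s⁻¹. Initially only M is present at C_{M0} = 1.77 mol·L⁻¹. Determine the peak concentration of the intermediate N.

1.40 mol·L⁻¹

For a first-order series the maximum intermediate yield is C_{N,max}/C_{M0} = (k₁/k₂)^[k₂/(k₂−k₁)].
= (3.81/0.341)^(0.341/(0.341−3.81)) = (11.17)^(-0.09830) = 0.7888.
C_{N,max} = 0.7888×1.77 = 1.40 mol·L⁻¹.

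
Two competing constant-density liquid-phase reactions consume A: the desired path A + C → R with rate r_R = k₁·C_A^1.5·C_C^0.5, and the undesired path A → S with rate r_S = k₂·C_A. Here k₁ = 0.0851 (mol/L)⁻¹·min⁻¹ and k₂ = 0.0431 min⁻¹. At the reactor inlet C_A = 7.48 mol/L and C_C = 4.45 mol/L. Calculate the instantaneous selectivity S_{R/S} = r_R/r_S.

S_{R/S} = r_R/r_S = (k₁·C_A^1.5·C_C^0.5)/(k₂·C_A) = (k₁/k₂)·C_A^0.5·C_C^0.5.
= (0.0851×7.480^1.5×4.450^0.5) / (0.0431×7.480) = 3.673/0.3224 = 11.4.
Since the desired path is higher order in A, keeping C_A high (PFR or concentrated feed) favours R.

11.4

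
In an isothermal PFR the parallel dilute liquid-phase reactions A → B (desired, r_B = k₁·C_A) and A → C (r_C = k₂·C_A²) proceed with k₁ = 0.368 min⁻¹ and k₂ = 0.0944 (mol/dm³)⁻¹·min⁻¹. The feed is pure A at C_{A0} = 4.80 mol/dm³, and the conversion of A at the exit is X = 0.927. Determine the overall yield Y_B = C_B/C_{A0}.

0.582

C_A = C_{A0}(1−X) = 0.3504 mol/dm³.
Along a PFR/batch, dC_B/dC_A = −r_B/(r_B+r_C) = −k₁/(k₁+k₂·C_A).
Integrating from C_{A0} to C_A: C_B = (0.368/0.0944)·ln[(0.368+0.0944·4.80)/(0.368+0.0944·0.350)] = 3.898·ln(0.8211/0.4011) = 2.793 mol/dm³.
Y_B = C_B/C_{A0} = 2.793/4.80 = 0.582.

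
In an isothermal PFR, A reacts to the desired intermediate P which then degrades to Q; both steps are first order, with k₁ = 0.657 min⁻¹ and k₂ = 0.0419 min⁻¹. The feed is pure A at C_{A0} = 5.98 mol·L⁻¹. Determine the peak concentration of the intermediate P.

For a first-order series the maximum intermediate yield is C_{P,max}/C_{A0} = (k₁/k₂)^[k₂/(k₂−k₁)].
= (0.657/0.0419)^(0.0419/(0.0419−0.657)) = (15.68)^(-0.06812) = 0.8290.
C_{P,max} = 0.8290×5.98 = 4.96 mol·L⁻¹.

4.96 mol·L⁻¹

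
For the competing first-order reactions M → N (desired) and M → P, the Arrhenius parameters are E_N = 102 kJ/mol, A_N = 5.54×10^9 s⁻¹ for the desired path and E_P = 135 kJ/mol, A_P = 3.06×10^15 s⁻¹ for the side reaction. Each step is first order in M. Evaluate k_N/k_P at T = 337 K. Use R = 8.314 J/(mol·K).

k_N/k_P = (A_N/A_P)·exp[−(E_N−E_P)/(RT)] = (A_N/A_P)·exp[(E_P−E_N)/(RT)].
(E_P−E_N)/(RT) = (135−102)×10³/(8.314×337) = 33000/2802 = 11.78.
k_N/k_P = (5.54×10^9/3.06×10^15)·exp(11.78) = 1.810×10^-6 × 1.304×10^5 = 0.236.

0.236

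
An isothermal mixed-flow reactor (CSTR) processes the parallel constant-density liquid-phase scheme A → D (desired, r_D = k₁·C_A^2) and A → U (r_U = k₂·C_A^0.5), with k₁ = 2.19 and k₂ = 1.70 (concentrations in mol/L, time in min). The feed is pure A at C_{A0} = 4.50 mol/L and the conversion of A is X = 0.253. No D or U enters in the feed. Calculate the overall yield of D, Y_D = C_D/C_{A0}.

Exit C_A = C_{A0}(1−X) = 4.50×0.747 = 3.361 mol/L.
A CSTR operates uniformly at the exit composition, giving r_D = 24.75 and r_U = 3.117 (each k·C_A^n at C_A = 3.361).
Fraction of consumed A going to D: r_D/(r_D+r_U) = 0.8881.
C_D = 0.8881·C_{A0}·X = 0.8881×4.50×0.253 = 1.01 mol/L; Y_D = C_D/C_{A0} = 0.225.

0.225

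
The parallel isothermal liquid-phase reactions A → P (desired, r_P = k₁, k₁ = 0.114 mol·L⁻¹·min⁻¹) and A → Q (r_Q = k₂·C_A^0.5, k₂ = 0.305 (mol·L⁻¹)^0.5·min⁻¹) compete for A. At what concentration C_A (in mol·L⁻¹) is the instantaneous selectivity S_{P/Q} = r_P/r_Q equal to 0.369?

S_{P/Q} = (k₁/k₂)·C_A^-0.5 ⇒ C_A = (S·k₂/k₁)^(-2).
= (0.369×0.305/0.114)^(-2) = (0.9872)^(-2) = 1.03 mol·L⁻¹.

1.03 mol·L⁻¹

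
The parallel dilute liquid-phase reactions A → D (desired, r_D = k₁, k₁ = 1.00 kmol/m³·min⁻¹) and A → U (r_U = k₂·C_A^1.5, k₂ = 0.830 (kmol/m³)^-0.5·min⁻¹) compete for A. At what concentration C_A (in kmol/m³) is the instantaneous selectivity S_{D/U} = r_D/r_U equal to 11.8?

S_{D/U} = (k₁/k₂)·C_A^-1.5 ⇒ C_A = (S·k₂/k₁)^(1/(-1.5)).
= (11.8×0.830/1.00)^(-0.6667) = (9.794)^(-0.6667) = 0.218 kmol/m³.

0.218 kmol/m³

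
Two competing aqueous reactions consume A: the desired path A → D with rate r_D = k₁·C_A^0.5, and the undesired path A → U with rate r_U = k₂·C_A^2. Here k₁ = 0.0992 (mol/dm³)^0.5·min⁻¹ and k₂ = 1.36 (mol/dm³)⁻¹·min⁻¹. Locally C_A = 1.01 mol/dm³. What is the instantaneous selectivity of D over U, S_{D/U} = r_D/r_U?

S_{D/U} = r_D/r_U = (k₁·C_A^0.5)/(k₂·C_A^2) = (k₁/k₂)·C_A^-1.5.
= (0.0992×1.010^0.5) / (1.36×1.010^2) = 0.09969/1.387 = 0.0719.
The undesired path is higher order in A, so low C_A (CSTR or dilute feed) favours D.

0.0719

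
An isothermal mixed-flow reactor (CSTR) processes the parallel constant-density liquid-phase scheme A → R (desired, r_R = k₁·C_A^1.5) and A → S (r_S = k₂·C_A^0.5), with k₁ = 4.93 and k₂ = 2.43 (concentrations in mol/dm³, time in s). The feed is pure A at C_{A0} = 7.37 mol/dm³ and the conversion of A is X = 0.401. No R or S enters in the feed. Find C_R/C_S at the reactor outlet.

Exit C_A = C_{A0}(1−X) = 7.37×0.599 = 4.415 mol/dm³.
In a CSTR the entire volume is at exit conditions, so r_R = 4.93×4.415^1.5 = 45.73 and r_S = 2.43×4.415^0.5 = 5.106.
Overall selectivity = C_R/C_S = r_Rτ/(r_Sτ) = r_R/r_S = 8.96.

8.96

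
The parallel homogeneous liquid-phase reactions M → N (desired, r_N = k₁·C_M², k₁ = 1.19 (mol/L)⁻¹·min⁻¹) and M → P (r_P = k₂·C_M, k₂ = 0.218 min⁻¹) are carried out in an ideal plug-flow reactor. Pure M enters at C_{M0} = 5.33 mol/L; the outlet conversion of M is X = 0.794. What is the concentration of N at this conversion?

3.96 mol/L

C_M = C_{M0}(1−X) = 1.098 mol/L.
Along a PFR/batch, dC_P/dC_M = −r_P/(r_N+r_P) = −k₂/(k₂+k₁·C_M).
Integrating from C_{M0} to C_M: C_P = (0.218/1.19)·ln[(0.218+1.19·5.33)/(0.218+1.19·1.10)] = 0.1832·ln(6.561/1.525) = 0.2673 mol/L.
Then C_N = (C_{M0}−C_M) − C_P = 4.232 − 0.2673 = 3.965 mol/L.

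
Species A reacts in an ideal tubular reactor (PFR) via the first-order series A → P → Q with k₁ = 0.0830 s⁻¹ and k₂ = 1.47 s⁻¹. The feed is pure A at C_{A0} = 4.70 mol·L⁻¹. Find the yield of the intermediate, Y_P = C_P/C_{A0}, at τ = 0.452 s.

The intermediate concentration in a first-order A→B→C sequence is C_P = k₁C_{A0}(e^(−k₁τ) − e^(−k₂τ))/(k₂−k₁).
e^(−k₁τ) = e^(−0.0830×0.452) = e^(−0.03752) = 0.9632; e^(−k₂τ) = e^(−0.6644) = 0.5146.
C_P = 0.0830×4.70/(1.47−0.0830) × (0.9632−0.5146) = 0.2813×0.4486 = 0.1262 mol·L⁻¹.
Y_P = C_P/C_{A0} = 0.1262/4.70 = 0.0268.

0.0268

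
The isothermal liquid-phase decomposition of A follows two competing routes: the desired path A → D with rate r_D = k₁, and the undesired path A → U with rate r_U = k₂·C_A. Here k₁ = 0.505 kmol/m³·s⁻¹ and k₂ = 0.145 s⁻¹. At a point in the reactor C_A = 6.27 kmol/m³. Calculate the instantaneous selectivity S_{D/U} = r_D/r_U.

S_{D/U} = r_D/r_U = (k₁)/(k₂·C_A) = (k₁/k₂)·C_A⁻¹.
= (0.505) / (0.145×6.270) = 0.5050/0.9091 = 0.555.
The undesired path is higher order in A, so low C_A (CSTR or dilute feed) favours D.

0.555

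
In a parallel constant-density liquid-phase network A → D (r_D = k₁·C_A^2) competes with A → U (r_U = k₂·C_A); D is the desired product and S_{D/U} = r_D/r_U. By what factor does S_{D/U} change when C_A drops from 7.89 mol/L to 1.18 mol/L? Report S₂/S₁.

0.150

S_{D/U} = (k₁/k₂)·C_A, so S₂/S₁ = (C_{A,2}/C_{A,1}).
= 1.18/7.89 = 0.150.
Selectivity toward D falls as C_A falls — high-concentration operation is favoured.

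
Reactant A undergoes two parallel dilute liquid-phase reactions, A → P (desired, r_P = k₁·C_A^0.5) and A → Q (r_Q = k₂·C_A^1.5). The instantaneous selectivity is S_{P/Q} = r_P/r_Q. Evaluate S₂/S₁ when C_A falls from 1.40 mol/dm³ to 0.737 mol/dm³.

S_{P/Q} = (k₁/k₂)·C_A⁻¹, so S₂/S₁ = (C_{A,2}/C_{A,1})⁻¹.
= 1.40/0.737 = 1.90.

1.90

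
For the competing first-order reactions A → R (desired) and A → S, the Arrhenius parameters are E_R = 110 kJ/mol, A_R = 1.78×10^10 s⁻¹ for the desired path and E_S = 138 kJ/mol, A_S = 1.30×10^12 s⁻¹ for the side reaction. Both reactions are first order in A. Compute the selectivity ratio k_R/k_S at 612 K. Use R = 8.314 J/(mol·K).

3.36

k_R/k_S = (A_R/A_S)·exp[−(E_R−E_S)/(RT)] = (A_R/A_S)·exp[(E_S−E_R)/(RT)].
(E_S−E_R)/(RT) = (138−110)×10³/(8.314×612) = 28000/5088 = 5.503.
k_R/k_S = (1.78×10^10/1.30×10^12)·exp(5.503) = 0.01369 × 245.4 = 3.36.
Since E_R < E_S, lowering the temperature improves selectivity toward R.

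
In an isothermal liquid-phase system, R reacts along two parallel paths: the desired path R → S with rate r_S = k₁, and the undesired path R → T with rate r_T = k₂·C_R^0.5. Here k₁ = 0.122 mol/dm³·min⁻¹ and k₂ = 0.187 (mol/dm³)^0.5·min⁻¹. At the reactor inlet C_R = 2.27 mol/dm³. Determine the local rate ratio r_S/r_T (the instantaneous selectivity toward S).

0.433

S_{S/T} = r_S/r_T = (k₁)/(k₂·C_R^0.5) = (k₁/k₂)·C_R^-0.5.
= (0.122) / (0.187×2.270^0.5) = 0.1220/0.2817 = 0.433.
The undesired path is higher order in R, so low C_R (CSTR or dilute feed) favours S.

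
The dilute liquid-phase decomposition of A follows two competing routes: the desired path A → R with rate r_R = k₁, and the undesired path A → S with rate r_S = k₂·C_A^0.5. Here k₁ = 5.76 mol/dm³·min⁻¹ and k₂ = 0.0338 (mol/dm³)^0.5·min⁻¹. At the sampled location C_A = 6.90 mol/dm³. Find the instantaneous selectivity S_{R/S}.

S_{R/S} = r_R/r_S = (k₁)/(k₂·C_A^0.5) = (k₁/k₂)·C_A^-0.5.
= (5.76) / (0.0338×6.900^0.5) = 5.760/0.08879 = 64.9.
The undesired path is higher order in A, so low C_A (CSTR or dilute feed) favours R.

64.9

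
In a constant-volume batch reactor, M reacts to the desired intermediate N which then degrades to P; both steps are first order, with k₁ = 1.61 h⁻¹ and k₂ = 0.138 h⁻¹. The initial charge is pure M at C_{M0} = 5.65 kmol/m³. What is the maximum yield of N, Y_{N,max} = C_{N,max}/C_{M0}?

At the optimum, C_{N,max}/C_{M0} = (k₁/k₂)^[k₂/(k₂−k₁)].
= (1.61/0.138)^(0.138/(0.138−1.61)) = (11.67)^(-0.09375) = 0.7943.

0.794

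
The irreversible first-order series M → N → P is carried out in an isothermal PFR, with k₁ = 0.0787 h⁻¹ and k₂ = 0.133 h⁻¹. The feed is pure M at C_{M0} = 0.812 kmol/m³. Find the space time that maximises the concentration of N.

9.66 h

The intermediate peaks when r₁ = r₂, i.e. k₁e^(−k₁τ) = k₂e^(−k₂τ), giving τ_opt = ln(k₂/k₁)/(k₂−k₁).
= ln(0.133/0.0787)/(0.133−0.0787) = ln(1.690)/0.05430 = 0.5247/0.05430 = 9.66 h.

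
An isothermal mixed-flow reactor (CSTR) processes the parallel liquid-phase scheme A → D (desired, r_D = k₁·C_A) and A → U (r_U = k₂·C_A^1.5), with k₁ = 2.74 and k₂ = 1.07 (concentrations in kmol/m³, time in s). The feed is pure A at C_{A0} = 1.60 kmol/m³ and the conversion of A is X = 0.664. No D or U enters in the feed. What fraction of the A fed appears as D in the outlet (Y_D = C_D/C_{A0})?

Exit C_A = C_{A0}(1−X) = 1.60×0.336 = 0.5376 kmol/m³.
Rates in a CSTR are evaluated at the outlet concentration: r_D = 2.74×0.5376 = 1.473, r_U = 1.07×0.5376^1.5 = 0.4218.
Fraction of consumed A going to D: r_D/(r_D+r_U) = 0.7774.
C_D = 0.7774·C_{A0}·X = 0.7774×1.60×0.664 = 0.826 kmol/m³; Y_D = C_D/C_{A0} = 0.516.

0.516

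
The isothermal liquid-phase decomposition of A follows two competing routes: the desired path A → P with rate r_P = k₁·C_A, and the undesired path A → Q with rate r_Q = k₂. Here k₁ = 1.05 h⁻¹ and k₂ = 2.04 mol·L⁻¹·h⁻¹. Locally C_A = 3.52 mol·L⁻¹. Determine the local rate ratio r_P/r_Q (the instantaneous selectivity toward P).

S_{P/Q} = r_P/r_Q = (k₁·C_A)/(k₂) = (k₁/k₂)·C_A.
= (1.05×3.520) / (2.04) = 3.696/2.040 = 1.81.
Since the desired path is higher order in A, keeping C_A high (PFR or concentrated feed) favours P.

1.81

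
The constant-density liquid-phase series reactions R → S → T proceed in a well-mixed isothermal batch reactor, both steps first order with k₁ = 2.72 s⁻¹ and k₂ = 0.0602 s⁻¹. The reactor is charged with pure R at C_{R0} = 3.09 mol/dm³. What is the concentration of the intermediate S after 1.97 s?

2.79 mol/dm³

The intermediate concentration in a first-order A→B→C sequence is C_S = k₁C_{R0}(e^(−k₁t) − e^(−k₂t))/(k₂−k₁).
e^(−k₁t) = e^(−2.72×1.97) = e^(−5.358) = 0.004708; e^(−k₂t) = e^(−0.1186) = 0.8882.
C_S = 2.72×3.09/(0.0602−2.72) × (0.004708−0.8882) = (-3.160)×(-0.8835) = 2.792 mol/dm³.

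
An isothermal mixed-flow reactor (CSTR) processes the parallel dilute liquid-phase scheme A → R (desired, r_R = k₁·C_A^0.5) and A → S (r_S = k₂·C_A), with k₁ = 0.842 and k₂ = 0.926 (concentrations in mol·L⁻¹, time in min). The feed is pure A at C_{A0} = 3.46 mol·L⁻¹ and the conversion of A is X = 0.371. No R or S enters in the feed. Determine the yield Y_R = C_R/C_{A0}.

Exit C_A = C_{A0}(1−X) = 3.46×0.629 = 2.176 mol·L⁻¹.
A CSTR operates uniformly at the exit composition, giving r_R = 1.242 and r_S = 2.015 (each k·C_A^n at C_A = 2.176).
Fraction of consumed A going to R: r_R/(r_R+r_S) = 0.3813.
C_R = 0.3813·C_{A0}·X = 0.3813×3.46×0.371 = 0.489 mol·L⁻¹; Y_R = C_R/C_{A0} = 0.141.

0.141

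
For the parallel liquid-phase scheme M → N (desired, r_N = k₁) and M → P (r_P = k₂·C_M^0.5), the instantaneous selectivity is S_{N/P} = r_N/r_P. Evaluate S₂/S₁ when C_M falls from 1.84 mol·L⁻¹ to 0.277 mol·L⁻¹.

S_{N/P} = (k₁/k₂)·C_M^-0.5, so S₂/S₁ = (C_{M,2}/C_{M,1})^-0.5.
= (0.277/1.84)^(-0.5) = (0.1505)^(-0.5) = 2.58.
Selectivity toward N rises as C_M falls — low-concentration operation is favoured.

2.58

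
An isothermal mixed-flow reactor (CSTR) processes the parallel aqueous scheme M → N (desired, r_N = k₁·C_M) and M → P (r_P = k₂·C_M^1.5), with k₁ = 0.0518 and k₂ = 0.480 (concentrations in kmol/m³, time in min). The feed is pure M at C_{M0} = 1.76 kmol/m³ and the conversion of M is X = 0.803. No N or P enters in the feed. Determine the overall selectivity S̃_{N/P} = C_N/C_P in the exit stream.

0.183

Exit C_M = C_{M0}(1−X) = 1.76×0.197 = 0.3467 kmol/m³.
Rates in a CSTR are evaluated at the outlet concentration: r_N = 0.0518×0.3467 = 0.01796, r_P = 0.480×0.3467^1.5 = 0.09800.
Overall selectivity = C_N/C_P = r_Nτ/(r_Pτ) = r_N/r_P = 0.183.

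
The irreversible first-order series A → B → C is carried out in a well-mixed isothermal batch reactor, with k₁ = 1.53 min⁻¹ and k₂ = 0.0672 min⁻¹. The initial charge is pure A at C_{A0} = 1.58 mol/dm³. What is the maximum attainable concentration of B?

Evaluating C_B at t_opt = ln(k₂/k₁)/(k₂−k₁) gives C_{B,max}/C_{A0} = (k₁/k₂)^[k₂/(k₂−k₁)].
= (1.53/0.0672)^(0.0672/(0.0672−1.53)) = (22.77)^(-0.04594) = 0.8663.
C_{B,max} = 0.8663×1.58 = 1.37 mol/dm³.

1.37 mol/dm³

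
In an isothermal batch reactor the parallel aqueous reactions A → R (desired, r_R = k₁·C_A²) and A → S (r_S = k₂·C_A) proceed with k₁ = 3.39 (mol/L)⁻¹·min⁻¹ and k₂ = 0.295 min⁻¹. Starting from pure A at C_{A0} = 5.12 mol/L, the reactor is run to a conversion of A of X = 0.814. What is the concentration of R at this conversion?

C_A = C_{A0}(1−X) = 0.9523 mol/L.
Along a PFR/batch, dC_S/dC_A = −r_S/(r_R+r_S) = −k₂/(k₂+k₁·C_A).
Integrating from C_{A0} to C_A: C_S = (0.295/3.39)·ln[(0.295+3.39·5.12)/(0.295+3.39·0.952)] = 0.08702·ln(17.65/3.523) = 0.1402 mol/L.
Then C_R = (C_{A0}−C_A) − C_S = 4.168 − 0.1402 = 4.027 mol/L.

4.03 mol/L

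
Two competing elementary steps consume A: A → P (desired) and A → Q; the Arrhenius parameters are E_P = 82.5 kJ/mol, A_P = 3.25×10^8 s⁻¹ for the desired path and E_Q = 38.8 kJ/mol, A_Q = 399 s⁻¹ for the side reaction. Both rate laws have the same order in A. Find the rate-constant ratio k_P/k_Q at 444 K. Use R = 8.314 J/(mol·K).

5.88

Since both paths have the same order in A, the concentration cancels and S_{P/Q} = k_P/k_Q = (A_P/A_Q)·exp[(E_Q−E_P)/(RT)].
(E_Q−E_P)/(RT) = (38.8−82.5)×10³/(8.314×444) = -43700/3691 = -11.84.
k_P/k_Q = (3.25×10^8/399)·exp(-11.84) = 8.145×10^5 × 7.223×10^-6 = 5.88.
Since E_P > E_Q, raising the temperature improves selectivity toward P.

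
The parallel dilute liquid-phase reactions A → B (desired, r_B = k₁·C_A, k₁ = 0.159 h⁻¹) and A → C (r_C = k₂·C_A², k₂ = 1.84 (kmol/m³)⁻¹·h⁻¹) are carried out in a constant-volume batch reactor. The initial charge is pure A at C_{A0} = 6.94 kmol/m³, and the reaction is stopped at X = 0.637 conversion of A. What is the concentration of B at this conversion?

C_A = C_{A0}(1−X) = 2.519 kmol/m³.
Along a PFR/batch, dC_B/dC_A = −r_B/(r_B+r_C) = −k₁/(k₁+k₂·C_A).
Integrating from C_{A0} to C_A: C_B = (0.159/1.84)·ln[(0.159+1.84·6.94)/(0.159+1.84·2.52)] = 0.08641·ln(12.93/4.794) = 0.08572 kmol/m³.

0.0857 kmol/m³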